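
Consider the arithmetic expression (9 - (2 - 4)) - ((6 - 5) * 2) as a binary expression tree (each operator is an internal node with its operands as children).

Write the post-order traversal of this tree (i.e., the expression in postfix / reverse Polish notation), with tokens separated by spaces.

Post-order on an expression tree gives postfix notation: for each operator, emit left operand, right operand, then the operator.

9 2 4 - - 6 5 - 2 * -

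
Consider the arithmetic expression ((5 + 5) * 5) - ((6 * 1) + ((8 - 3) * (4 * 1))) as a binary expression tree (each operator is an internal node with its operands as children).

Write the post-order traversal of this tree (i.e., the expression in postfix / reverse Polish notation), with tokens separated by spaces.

5 5 + 5 * 6 1 * 8 3 - 4 1 * * + -

Post-order on an expression tree gives postfix notation: for each operator, emit left operand, right operand, then the operator.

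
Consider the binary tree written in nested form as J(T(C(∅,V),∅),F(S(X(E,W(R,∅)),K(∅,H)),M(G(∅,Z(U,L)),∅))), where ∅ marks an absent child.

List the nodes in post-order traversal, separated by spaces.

Post-order visits the left subtree, then the right subtree, then the node.
At J: go left to T.
  At T: go left to C.
    At C: no left child.
    At C: go right to V.
      V is a leaf — visit V.
    Visit C.
  At T: no right child.
  Visit T.
At J: go right to F.
  At F: go left to S.
    At S: go left to X.
      At X: go left to E.
        E is a leaf — visit E.
      At X: go right to W.
        At W: go left to R.
          R is a leaf — visit R.
        At W: no right child.
        Visit W.
      Visit X.
    At S: go right to K.
      At K: no left child.
      At K: go right to H.
        H is a leaf — visit H.
      Visit K.
    Visit S.
  At F: go right to M.
    At M: go left to G.
      At G: no left child.
      At G: go right to Z.
        At Z: go left to U.
          U is a leaf — visit U.
        At Z: go right to L.
          L is a leaf — visit L.
        Visit Z.
      Visit G.
    At M: no right child.
    Visit M.
  Visit F.
Visit J.

V C T E R W X H K S U L Z G M F J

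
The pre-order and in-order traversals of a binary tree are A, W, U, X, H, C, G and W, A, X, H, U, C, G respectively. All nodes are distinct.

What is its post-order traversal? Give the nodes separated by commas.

The first element of pre-order is the root; it splits in-order into left and right subtrees.
Root A: left subtree has 1 node {W}, right has 5 {X, H, U, C, G}.
  Root U: left subtree has 2 nodes {X, H}, right has 2 {C, G}.
    Root X: left subtree has 0 nodes { }, right has 1 {H}.
    Root C: left subtree has 0 nodes { }, right has 1 {G}.

W, H, X, G, C, U, A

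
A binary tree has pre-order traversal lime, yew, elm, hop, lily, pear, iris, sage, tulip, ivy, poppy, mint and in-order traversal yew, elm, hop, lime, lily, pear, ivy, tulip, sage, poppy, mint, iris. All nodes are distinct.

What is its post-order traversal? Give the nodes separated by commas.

hop, elm, yew, ivy, tulip, mint, poppy, sage, iris, pear, lily, lime

The first element of pre-order is the root; it splits in-order into left and right subtrees.
Root lime: left subtree has 3 nodes {yew, elm, hop}, right has 8 {lily, pear, ivy, tulip, sage, poppy, mint, iris}.
  Root yew: left subtree has 0 nodes { }, right has 2 {elm, hop}.
    Root elm: left subtree has 0 nodes { }, right has 1 {hop}.
  Root lily: left subtree has 0 nodes { }, right has 7 {pear, ivy, tulip, sage, poppy, mint, iris}.
    Root pear: left subtree has 0 nodes { }, right has 6 {ivy, tulip, sage, poppy, mint, iris}.
      Root iris: left subtree has 5 nodes {ivy, tulip, sage, poppy, mint}, right has 0 { }.
        Root sage: left subtree has 2 nodes {ivy, tulip}, right has 2 {poppy, mint}.
          Root tulip: left subtree has 1 node {ivy}, right has 0 { }.
          Root poppy: left subtree has 0 nodes { }, right has 1 {mint}.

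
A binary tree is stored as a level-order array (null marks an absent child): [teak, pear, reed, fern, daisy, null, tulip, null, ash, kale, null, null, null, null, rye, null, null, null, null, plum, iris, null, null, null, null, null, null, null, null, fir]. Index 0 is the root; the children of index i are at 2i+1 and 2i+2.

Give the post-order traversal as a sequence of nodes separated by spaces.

ash fern plum iris kale daisy pear fir rye tulip reed teak

Post-order visits the left subtree, then the right subtree, then the node.
At teak: go left to pear.
  At pear: go left to fern.
    At fern: no left child.
    At fern: go right to ash.
      ash is a leaf — visit ash.
    Visit fern.
  At pear: go right to daisy.
    At daisy: go left to kale.
      At kale: go left to plum.
        plum is a leaf — visit plum.
      At kale: go right to iris.
        iris is a leaf — visit iris.
      Visit kale.
    At daisy: no right child.
    Visit daisy.
  Visit pear.
At teak: go right to reed.
  At reed: no left child.
  At reed: go right to tulip.
    At tulip: no left child.
    At tulip: go right to rye.
      At rye: go left to fir.
        fir is a leaf — visit fir.
      At rye: no right child.
      Visit rye.
    Visit tulip.
  Visit reed.
Visit teak.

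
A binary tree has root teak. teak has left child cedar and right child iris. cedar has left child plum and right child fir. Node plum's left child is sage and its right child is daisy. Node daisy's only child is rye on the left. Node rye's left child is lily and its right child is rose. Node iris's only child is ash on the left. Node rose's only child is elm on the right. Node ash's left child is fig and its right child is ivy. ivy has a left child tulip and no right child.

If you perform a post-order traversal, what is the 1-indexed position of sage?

Post-order visits the left subtree, then the right subtree, then the node.
At teak: go left to cedar.
  At cedar: go left to plum.
    At plum: go left to sage.
      sage is a leaf — visit sage.
    At plum: go right to daisy.
      At daisy: go left to rye.
        At rye: go left to lily.
          lily is a leaf — visit lily.
        At rye: go right to rose.
          At rose: no left child.
          At rose: go right to elm.
            elm is a leaf — visit elm.
          Visit rose.
        Visit rye.
      At daisy: no right child.
      Visit daisy.
    Visit plum.
  At cedar: go right to fir.
    fir is a leaf — visit fir.
  Visit cedar.
At teak: go right to iris.
  At iris: go left to ash.
    At ash: go left to fig.
      fig is a leaf — visit fig.
    At ash: go right to ivy.
      At ivy: go left to tulip.
        tulip is a leaf — visit tulip.
      At ivy: no right child.
      Visit ivy.
    Visit ash.
  At iris: no right child.
  Visit iris.
Visit teak.
Full post-order sequence: sage, lily, elm, rose, rye, daisy, plum, fir, cedar, fig, tulip, ivy, ash, iris, teak.

1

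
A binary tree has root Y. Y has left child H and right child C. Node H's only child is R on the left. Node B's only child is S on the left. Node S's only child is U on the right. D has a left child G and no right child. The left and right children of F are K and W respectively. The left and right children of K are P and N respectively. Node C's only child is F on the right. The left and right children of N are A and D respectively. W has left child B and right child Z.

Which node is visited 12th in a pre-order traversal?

W

Pre-order visits the node, then its left subtree, then its right subtree.
Visit Y.
At Y: go left to H.
  Visit H.
  At H: go left to R.
    R is a leaf — visit R.
  At H: no right child.
At Y: go right to C.
  Visit C.
  At C: no left child.
  At C: go right to F.
    Visit F.
    At F: go left to K.
      Visit K.
      At K: go left to P.
        P is a leaf — visit P.
      At K: go right to N.
        Visit N.
        At N: go left to A.
          A is a leaf — visit A.
        At N: go right to D.
          Visit D.
          At D: go left to G.
            G is a leaf — visit G.
          At D: no right child.
    At F: go right to W.
      Visit W.
      At W: go left to B.
        Visit B.
        At B: go left to S.
          Visit S.
          At S: no left child.
          At S: go right to U.
            U is a leaf — visit U.
        At B: no right child.
      At W: go right to Z.
        Z is a leaf — visit Z.
Full pre-order sequence: Y, H, R, C, F, K, P, N, A, D, G, W, B, S, U, Z.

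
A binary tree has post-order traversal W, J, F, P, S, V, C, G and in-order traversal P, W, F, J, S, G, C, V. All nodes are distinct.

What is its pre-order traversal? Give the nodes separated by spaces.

G S P F W J C V

The last element of post-order is the root; it splits in-order into left and right subtrees.
Root G: left subtree has 5 nodes {P, W, F, J, S}, right has 2 {C, V}.
  Root S: left subtree has 4 nodes {P, W, F, J}, right has 0 { }.
    Root P: left subtree has 0 nodes { }, right has 3 {W, F, J}.
      Root F: left subtree has 1 node {W}, right has 1 {J}.
  Root C: left subtree has 0 nodes { }, right has 1 {V}.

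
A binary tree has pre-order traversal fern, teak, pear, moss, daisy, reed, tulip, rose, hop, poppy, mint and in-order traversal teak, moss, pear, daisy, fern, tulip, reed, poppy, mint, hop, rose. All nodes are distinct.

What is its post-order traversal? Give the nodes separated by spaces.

moss daisy pear teak tulip mint poppy hop rose reed fern

The first element of pre-order is the root; it splits in-order into left and right subtrees.
Root fern: left subtree has 4 nodes {teak, moss, pear, daisy}, right has 6 {tulip, reed, poppy, mint, hop, rose}.
  Root teak: left subtree has 0 nodes { }, right has 3 {moss, pear, daisy}.
    Root pear: left subtree has 1 node {moss}, right has 1 {daisy}.
  Root reed: left subtree has 1 node {tulip}, right has 4 {poppy, mint, hop, rose}.
    Root rose: left subtree has 3 nodes {poppy, mint, hop}, right has 0 { }.
      Root hop: left subtree has 2 nodes {poppy, mint}, right has 0 { }.
        Root poppy: left subtree has 0 nodes { }, right has 1 {mint}.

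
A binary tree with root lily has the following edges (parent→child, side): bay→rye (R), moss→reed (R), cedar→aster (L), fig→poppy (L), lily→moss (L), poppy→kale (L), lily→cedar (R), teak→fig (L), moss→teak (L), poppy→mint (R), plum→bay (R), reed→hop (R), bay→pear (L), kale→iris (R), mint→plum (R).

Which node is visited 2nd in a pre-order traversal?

Pre-order visits the node, then its left subtree, then its right subtree.
Visit lily.
At lily: go left to moss.
  Visit moss.
  At moss: go left to teak.
    Visit teak.
    At teak: go left to fig.
      Visit fig.
      At fig: go left to poppy.
        Visit poppy.
        At poppy: go left to kale.
          Visit kale.
          At kale: no left child.
          At kale: go right to iris.
            iris is a leaf — visit iris.
        At poppy: go right to mint.
          Visit mint.
          At mint: no left child.
          At mint: go right to plum.
            Visit plum.
            At plum: no left child.
            At plum: go right to bay.
              Visit bay.
              At bay: go left to pear.
                pear is a leaf — visit pear.
              At bay: go right to rye.
                rye is a leaf — visit rye.
      At fig: no right child.
    At teak: no right child.
  At moss: go right to reed.
    Visit reed.
    At reed: no left child.
    At reed: go right to hop.
      hop is a leaf — visit hop.
At lily: go right to cedar.
  Visit cedar.
  At cedar: go left to aster.
    aster is a leaf — visit aster.
  At cedar: no right child.
Full pre-order sequence: lily, moss, teak, fig, poppy, kale, iris, mint, plum, bay, pear, rye, reed, hop, cedar, aster.

moss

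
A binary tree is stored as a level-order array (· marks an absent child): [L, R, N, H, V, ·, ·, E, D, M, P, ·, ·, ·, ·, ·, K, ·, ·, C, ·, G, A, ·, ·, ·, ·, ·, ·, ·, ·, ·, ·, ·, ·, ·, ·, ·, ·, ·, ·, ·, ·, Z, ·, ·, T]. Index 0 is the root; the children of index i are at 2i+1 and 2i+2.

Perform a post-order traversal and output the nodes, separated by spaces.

Post-order visits the left subtree, then the right subtree, then the node.
At L: go left to R.
  At R: go left to H.
    At H: go left to E.
      At E: no left child.
      At E: go right to K.
        K is a leaf — visit K.
      Visit E.
    At H: go right to D.
      D is a leaf — visit D.
    Visit H.
  At R: go right to V.
    At V: go left to M.
      At M: go left to C.
        C is a leaf — visit C.
      At M: no right child.
      Visit M.
    At V: go right to P.
      At P: go left to G.
        At G: go left to Z.
          Z is a leaf — visit Z.
        At G: no right child.
        Visit G.
      At P: go right to A.
        At A: no left child.
        At A: go right to T.
          T is a leaf — visit T.
        Visit A.
      Visit P.
    Visit V.
  Visit R.
At L: go right to N.
  N is a leaf — visit N.
Visit L.

K E D H C M Z G T A P V R N L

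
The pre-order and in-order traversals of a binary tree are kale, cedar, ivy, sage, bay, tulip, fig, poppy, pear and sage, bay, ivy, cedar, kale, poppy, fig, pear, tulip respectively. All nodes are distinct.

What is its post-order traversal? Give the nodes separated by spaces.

bay sage ivy cedar poppy pear fig tulip kale

The first element of pre-order is the root; it splits in-order into left and right subtrees.
Root kale: left subtree has 4 nodes {sage, bay, ivy, cedar}, right has 4 {poppy, fig, pear, tulip}.
  Root cedar: left subtree has 3 nodes {sage, bay, ivy}, right has 0 { }.
    Root ivy: left subtree has 2 nodes {sage, bay}, right has 0 { }.
      Root sage: left subtree has 0 nodes { }, right has 1 {bay}.
  Root tulip: left subtree has 3 nodes {poppy, fig, pear}, right has 0 { }.
    Root fig: left subtree has 1 node {poppy}, right has 1 {pear}.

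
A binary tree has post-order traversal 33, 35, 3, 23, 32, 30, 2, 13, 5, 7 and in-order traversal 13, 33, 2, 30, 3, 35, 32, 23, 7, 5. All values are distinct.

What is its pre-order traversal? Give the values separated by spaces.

7 13 2 33 30 32 3 35 23 5

The last element of post-order is the root; it splits in-order into left and right subtrees.
Root 7: left subtree has 8 nodes {13, 33, 2, 30, 3, 35, 32, 23}, right has 1 {5}.
  Root 13: left subtree has 0 nodes { }, right has 7 {33, 2, 30, 3, 35, 32, 23}.
    Root 2: left subtree has 1 node {33}, right has 5 {30, 3, 35, 32, 23}.
      Root 30: left subtree has 0 nodes { }, right has 4 {3, 35, 32, 23}.
        Root 32: left subtree has 2 nodes {3, 35}, right has 1 {23}.
          Root 3: left subtree has 0 nodes { }, right has 1 {35}.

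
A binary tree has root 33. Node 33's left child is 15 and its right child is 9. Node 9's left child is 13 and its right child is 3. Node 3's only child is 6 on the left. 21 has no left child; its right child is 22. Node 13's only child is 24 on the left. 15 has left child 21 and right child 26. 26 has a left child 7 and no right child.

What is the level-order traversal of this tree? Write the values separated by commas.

33, 15, 9, 21, 26, 13, 3, 22, 7, 24, 6

Level-order visits nodes level by level from the root, left to right within each level.
Level 0: 33
Level 1: 15, 9
Level 2: 21, 26, 13, 3
Level 3: 22, 7, 24, 6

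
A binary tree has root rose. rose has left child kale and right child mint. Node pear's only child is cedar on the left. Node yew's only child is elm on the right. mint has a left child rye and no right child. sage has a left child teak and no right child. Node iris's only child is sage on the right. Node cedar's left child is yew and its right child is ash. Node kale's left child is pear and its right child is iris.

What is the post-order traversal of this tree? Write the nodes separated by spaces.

elm yew ash cedar pear teak sage iris kale rye mint rose

Post-order visits the left subtree, then the right subtree, then the node.
At rose: go left to kale.
  At kale: go left to pear.
    At pear: go left to cedar.
      At cedar: go left to yew.
        At yew: no left child.
        At yew: go right to elm.
          elm is a leaf — visit elm.
        Visit yew.
      At cedar: go right to ash.
        ash is a leaf — visit ash.
      Visit cedar.
    At pear: no right child.
    Visit pear.
  At kale: go right to iris.
    At iris: no left child.
    At iris: go right to sage.
      At sage: go left to teak.
        teak is a leaf — visit teak.
      At sage: no right child.
      Visit sage.
    Visit iris.
  Visit kale.
At rose: go right to mint.
  At mint: go left to rye.
    rye is a leaf — visit rye.
  At mint: no right child.
  Visit mint.
Visit rose.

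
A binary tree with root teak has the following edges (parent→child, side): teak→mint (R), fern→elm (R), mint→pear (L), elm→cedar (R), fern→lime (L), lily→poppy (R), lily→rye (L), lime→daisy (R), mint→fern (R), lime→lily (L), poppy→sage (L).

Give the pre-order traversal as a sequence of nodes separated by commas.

teak, mint, pear, fern, lime, lily, rye, poppy, sage, daisy, elm, cedar

Pre-order visits the node, then its left subtree, then its right subtree.
Visit teak.
At teak: no left child.
At teak: go right to mint.
  Visit mint.
  At mint: go left to pear.
    pear is a leaf — visit pear.
  At mint: go right to fern.
    Visit fern.
    At fern: go left to lime.
      Visit lime.
      At lime: go left to lily.
        Visit lily.
        At lily: go left to rye.
          rye is a leaf — visit rye.
        At lily: go right to poppy.
          Visit poppy.
          At poppy: go left to sage.
            sage is a leaf — visit sage.
          At poppy: no right child.
      At lime: go right to daisy.
        daisy is a leaf — visit daisy.
    At fern: go right to elm.
      Visit elm.
      At elm: no left child.
      At elm: go right to cedar.
        cedar is a leaf — visit cedar.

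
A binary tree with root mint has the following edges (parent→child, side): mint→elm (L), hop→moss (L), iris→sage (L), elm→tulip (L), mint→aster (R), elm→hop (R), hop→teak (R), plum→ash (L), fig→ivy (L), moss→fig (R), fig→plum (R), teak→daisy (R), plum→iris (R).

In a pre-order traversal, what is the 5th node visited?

moss

Pre-order visits the node, then its left subtree, then its right subtree.
Visit mint.
At mint: go left to elm.
  Visit elm.
  At elm: go left to tulip.
    tulip is a leaf — visit tulip.
  At elm: go right to hop.
    Visit hop.
    At hop: go left to moss.
      Visit moss.
      At moss: no left child.
      At moss: go right to fig.
        Visit fig.
        At fig: go left to ivy.
          ivy is a leaf — visit ivy.
        At fig: go right to plum.
          Visit plum.
          At plum: go left to ash.
            ash is a leaf — visit ash.
          At plum: go right to iris.
            Visit iris.
            At iris: go left to sage.
              sage is a leaf — visit sage.
            At iris: no right child.
    At hop: go right to teak.
      Visit teak.
      At teak: no left child.
      At teak: go right to daisy.
        daisy is a leaf — visit daisy.
At mint: go right to aster.
  aster is a leaf — visit aster.
Full pre-order sequence: mint, elm, tulip, hop, moss, fig, ivy, plum, ash, iris, sage, teak, daisy, aster.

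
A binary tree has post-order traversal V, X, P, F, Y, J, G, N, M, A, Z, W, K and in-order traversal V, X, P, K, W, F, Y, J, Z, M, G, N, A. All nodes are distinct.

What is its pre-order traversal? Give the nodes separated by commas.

K, P, X, V, W, Z, J, Y, F, A, M, N, G

The last element of post-order is the root; it splits in-order into left and right subtrees.
Root K: left subtree has 3 nodes {V, X, P}, right has 9 {W, F, Y, J, Z, M, G, N, A}.
  Root P: left subtree has 2 nodes {V, X}, right has 0 { }.
    Root X: left subtree has 1 node {V}, right has 0 { }.
  Root W: left subtree has 0 nodes { }, right has 8 {F, Y, J, Z, M, G, N, A}.
    Root Z: left subtree has 3 nodes {F, Y, J}, right has 4 {M, G, N, A}.
      Root J: left subtree has 2 nodes {F, Y}, right has 0 { }.
        Root Y: left subtree has 1 node {F}, right has 0 { }.
      Root A: left subtree has 3 nodes {M, G, N}, right has 0 { }.
        Root M: left subtree has 0 nodes { }, right has 2 {G, N}.
          Root N: left subtree has 1 node {G}, right has 0 { }.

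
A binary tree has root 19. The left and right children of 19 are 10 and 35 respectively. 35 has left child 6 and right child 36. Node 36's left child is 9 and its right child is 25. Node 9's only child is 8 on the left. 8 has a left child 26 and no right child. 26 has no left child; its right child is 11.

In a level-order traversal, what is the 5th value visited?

36

Level-order visits nodes level by level from the root, left to right within each level.
Level 0: 19
Level 1: 10, 35
Level 2: 6, 36
Level 3: 9, 25
Level 4: 8
Level 5: 26
Level 6: 11
Full level-order sequence: 19, 10, 35, 6, 36, 9, 25, 8, 26, 11.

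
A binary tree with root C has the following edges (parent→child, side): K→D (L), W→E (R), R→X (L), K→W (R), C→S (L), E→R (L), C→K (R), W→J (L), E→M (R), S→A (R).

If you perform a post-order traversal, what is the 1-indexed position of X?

5

Post-order visits the left subtree, then the right subtree, then the node.
At C: go left to S.
  At S: no left child.
  At S: go right to A.
    A is a leaf — visit A.
  Visit S.
At C: go right to K.
  At K: go left to D.
    D is a leaf — visit D.
  At K: go right to W.
    At W: go left to J.
      J is a leaf — visit J.
    At W: go right to E.
      At E: go left to R.
        At R: go left to X.
          X is a leaf — visit X.
        At R: no right child.
        Visit R.
      At E: go right to M.
        M is a leaf — visit M.
      Visit E.
    Visit W.
  Visit K.
Visit C.
Full post-order sequence: A, S, D, J, X, R, M, E, W, K, C.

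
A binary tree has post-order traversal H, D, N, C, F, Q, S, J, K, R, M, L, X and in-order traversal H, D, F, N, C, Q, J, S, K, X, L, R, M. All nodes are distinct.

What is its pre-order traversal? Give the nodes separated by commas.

X, K, J, Q, F, D, H, C, N, S, L, M, R

The last element of post-order is the root; it splits in-order into left and right subtrees.
Root X: left subtree has 9 nodes {H, D, F, N, C, Q, J, S, K}, right has 3 {L, R, M}.
  Root K: left subtree has 8 nodes {H, D, F, N, C, Q, J, S}, right has 0 { }.
    Root J: left subtree has 6 nodes {H, D, F, N, C, Q}, right has 1 {S}.
      Root Q: left subtree has 5 nodes {H, D, F, N, C}, right has 0 { }.
        Root F: left subtree has 2 nodes {H, D}, right has 2 {N, C}.
          Root D: left subtree has 1 node {H}, right has 0 { }.
          Root C: left subtree has 1 node {N}, right has 0 { }.
  Root L: left subtree has 0 nodes { }, right has 2 {R, M}.
    Root M: left subtree has 1 node {R}, right has 0 { }.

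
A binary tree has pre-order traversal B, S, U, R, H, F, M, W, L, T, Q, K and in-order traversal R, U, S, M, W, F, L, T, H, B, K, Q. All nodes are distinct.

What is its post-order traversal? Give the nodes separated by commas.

The first element of pre-order is the root; it splits in-order into left and right subtrees.
Root B: left subtree has 9 nodes {R, U, S, M, W, F, L, T, H}, right has 2 {K, Q}.
  Root S: left subtree has 2 nodes {R, U}, right has 6 {M, W, F, L, T, H}.
    Root U: left subtree has 1 node {R}, right has 0 { }.
    Root H: left subtree has 5 nodes {M, W, F, L, T}, right has 0 { }.
      Root F: left subtree has 2 nodes {M, W}, right has 2 {L, T}.
        Root M: left subtree has 0 nodes { }, right has 1 {W}.
        Root L: left subtree has 0 nodes { }, right has 1 {T}.
  Root Q: left subtree has 1 node {K}, right has 0 { }.

R, U, W, M, T, L, F, H, S, K, Q, B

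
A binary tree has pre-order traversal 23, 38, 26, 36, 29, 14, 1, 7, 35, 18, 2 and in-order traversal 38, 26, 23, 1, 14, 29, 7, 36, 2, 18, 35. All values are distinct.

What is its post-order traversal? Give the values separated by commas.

The first element of pre-order is the root; it splits in-order into left and right subtrees.
Root 23: left subtree has 2 nodes {38, 26}, right has 8 {1, 14, 29, 7, 36, 2, 18, 35}.
  Root 38: left subtree has 0 nodes { }, right has 1 {26}.
  Root 36: left subtree has 4 nodes {1, 14, 29, 7}, right has 3 {2, 18, 35}.
    Root 29: left subtree has 2 nodes {1, 14}, right has 1 {7}.
      Root 14: left subtree has 1 node {1}, right has 0 { }.
    Root 35: left subtree has 2 nodes {2, 18}, right has 0 { }.
      Root 18: left subtree has 1 node {2}, right has 0 { }.

26, 38, 1, 14, 7, 29, 2, 18, 35, 36, 23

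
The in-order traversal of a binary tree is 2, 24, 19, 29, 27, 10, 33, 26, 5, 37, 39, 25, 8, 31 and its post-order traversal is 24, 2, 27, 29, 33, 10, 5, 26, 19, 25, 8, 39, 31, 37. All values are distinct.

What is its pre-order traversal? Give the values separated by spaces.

37 19 2 24 26 10 29 27 33 5 31 39 8 25

The last element of post-order is the root; it splits in-order into left and right subtrees.
Root 37: left subtree has 9 nodes {2, 24, 19, 29, 27, 10, 33, 26, 5}, right has 4 {39, 25, 8, 31}.
  Root 19: left subtree has 2 nodes {2, 24}, right has 6 {29, 27, 10, 33, 26, 5}.
    Root 2: left subtree has 0 nodes { }, right has 1 {24}.
    Root 26: left subtree has 4 nodes {29, 27, 10, 33}, right has 1 {5}.
      Root 10: left subtree has 2 nodes {29, 27}, right has 1 {33}.
        Root 29: left subtree has 0 nodes { }, right has 1 {27}.
  Root 31: left subtree has 3 nodes {39, 25, 8}, right has 0 { }.
    Root 39: left subtree has 0 nodes { }, right has 2 {25, 8}.
      Root 8: left subtree has 1 node {25}, right has 0 { }.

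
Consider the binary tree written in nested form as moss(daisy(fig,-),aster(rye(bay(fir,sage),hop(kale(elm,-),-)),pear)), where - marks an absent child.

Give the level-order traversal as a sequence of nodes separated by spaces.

Level-order visits nodes level by level from the root, left to right within each level.
Level 0: moss
Level 1: daisy, aster
Level 2: fig, rye, pear
Level 3: bay, hop
Level 4: fir, sage, kale
Level 5: elm

moss daisy aster fig rye pear bay hop fir sage kale elm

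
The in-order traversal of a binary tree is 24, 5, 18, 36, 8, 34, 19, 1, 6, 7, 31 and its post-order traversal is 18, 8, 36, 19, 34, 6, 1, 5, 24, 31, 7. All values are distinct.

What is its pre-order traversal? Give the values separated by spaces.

The last element of post-order is the root; it splits in-order into left and right subtrees.
Root 7: left subtree has 9 nodes {24, 5, 18, 36, 8, 34, 19, 1, 6}, right has 1 {31}.
  Root 24: left subtree has 0 nodes { }, right has 8 {5, 18, 36, 8, 34, 19, 1, 6}.
    Root 5: left subtree has 0 nodes { }, right has 7 {18, 36, 8, 34, 19, 1, 6}.
      Root 1: left subtree has 5 nodes {18, 36, 8, 34, 19}, right has 1 {6}.
        Root 34: left subtree has 3 nodes {18, 36, 8}, right has 1 {19}.
          Root 36: left subtree has 1 node {18}, right has 1 {8}.

7 24 5 1 34 36 18 8 19 6 31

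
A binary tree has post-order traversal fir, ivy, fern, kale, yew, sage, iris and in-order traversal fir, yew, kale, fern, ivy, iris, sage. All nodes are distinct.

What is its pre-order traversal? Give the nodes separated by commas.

The last element of post-order is the root; it splits in-order into left and right subtrees.
Root iris: left subtree has 5 nodes {fir, yew, kale, fern, ivy}, right has 1 {sage}.
  Root yew: left subtree has 1 node {fir}, right has 3 {kale, fern, ivy}.
    Root kale: left subtree has 0 nodes { }, right has 2 {fern, ivy}.
      Root fern: left subtree has 0 nodes { }, right has 1 {ivy}.

iris, yew, fir, kale, fern, ivy, sage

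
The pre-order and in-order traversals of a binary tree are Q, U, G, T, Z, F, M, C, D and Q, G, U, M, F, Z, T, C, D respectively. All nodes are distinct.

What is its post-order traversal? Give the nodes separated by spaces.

G M F Z D C T U Q

The first element of pre-order is the root; it splits in-order into left and right subtrees.
Root Q: left subtree has 0 nodes { }, right has 8 {G, U, M, F, Z, T, C, D}.
  Root U: left subtree has 1 node {G}, right has 6 {M, F, Z, T, C, D}.
    Root T: left subtree has 3 nodes {M, F, Z}, right has 2 {C, D}.
      Root Z: left subtree has 2 nodes {M, F}, right has 0 { }.
        Root F: left subtree has 1 node {M}, right has 0 { }.
      Root C: left subtree has 0 nodes { }, right has 1 {D}.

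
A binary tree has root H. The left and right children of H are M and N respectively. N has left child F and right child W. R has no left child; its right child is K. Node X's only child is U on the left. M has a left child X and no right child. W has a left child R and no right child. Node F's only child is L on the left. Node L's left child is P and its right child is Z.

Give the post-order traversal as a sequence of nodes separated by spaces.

U X M P Z L F K R W N H

Post-order visits the left subtree, then the right subtree, then the node.
At H: go left to M.
  At M: go left to X.
    At X: go left to U.
      U is a leaf — visit U.
    At X: no right child.
    Visit X.
  At M: no right child.
  Visit M.
At H: go right to N.
  At N: go left to F.
    At F: go left to L.
      At L: go left to P.
        P is a leaf — visit P.
      At L: go right to Z.
        Z is a leaf — visit Z.
      Visit L.
    At F: no right child.
    Visit F.
  At N: go right to W.
    At W: go left to R.
      At R: no left child.
      At R: go right to K.
        K is a leaf — visit K.
      Visit R.
    At W: no right child.
    Visit W.
  Visit N.
Visit H.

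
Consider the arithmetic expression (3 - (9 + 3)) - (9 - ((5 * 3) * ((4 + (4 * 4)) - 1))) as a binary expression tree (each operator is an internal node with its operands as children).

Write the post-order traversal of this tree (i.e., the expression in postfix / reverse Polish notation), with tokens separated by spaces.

3 9 3 + - 9 5 3 * 4 4 4 * + 1 - * - -

Post-order on an expression tree gives postfix notation: for each operator, emit left operand, right operand, then the operator.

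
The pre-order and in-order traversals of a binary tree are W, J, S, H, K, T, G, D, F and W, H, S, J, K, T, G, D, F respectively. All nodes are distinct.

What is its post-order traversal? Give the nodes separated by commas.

The first element of pre-order is the root; it splits in-order into left and right subtrees.
Root W: left subtree has 0 nodes { }, right has 8 {H, S, J, K, T, G, D, F}.
  Root J: left subtree has 2 nodes {H, S}, right has 5 {K, T, G, D, F}.
    Root S: left subtree has 1 node {H}, right has 0 { }.
    Root K: left subtree has 0 nodes { }, right has 4 {T, G, D, F}.
      Root T: left subtree has 0 nodes { }, right has 3 {G, D, F}.
        Root G: left subtree has 0 nodes { }, right has 2 {D, F}.
          Root D: left subtree has 0 nodes { }, right has 1 {F}.

H, S, F, D, G, T, K, J, W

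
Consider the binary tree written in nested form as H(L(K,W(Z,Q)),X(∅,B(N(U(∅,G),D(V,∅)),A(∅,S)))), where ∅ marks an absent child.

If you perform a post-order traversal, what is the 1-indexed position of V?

Post-order visits the left subtree, then the right subtree, then the node.
At H: go left to L.
  At L: go left to K.
    K is a leaf — visit K.
  At L: go right to W.
    At W: go left to Z.
      Z is a leaf — visit Z.
    At W: go right to Q.
      Q is a leaf — visit Q.
    Visit W.
  Visit L.
At H: go right to X.
  At X: no left child.
  At X: go right to B.
    At B: go left to N.
      At N: go left to U.
        At U: no left child.
        At U: go right to G.
          G is a leaf — visit G.
        Visit U.
      At N: go right to D.
        At D: go left to V.
          V is a leaf — visit V.
        At D: no right child.
        Visit D.
      Visit N.
    At B: go right to A.
      At A: no left child.
      At A: go right to S.
        S is a leaf — visit S.
      Visit A.
    Visit B.
  Visit X.
Visit H.
Full post-order sequence: K, Z, Q, W, L, G, U, V, D, N, S, A, B, X, H.

8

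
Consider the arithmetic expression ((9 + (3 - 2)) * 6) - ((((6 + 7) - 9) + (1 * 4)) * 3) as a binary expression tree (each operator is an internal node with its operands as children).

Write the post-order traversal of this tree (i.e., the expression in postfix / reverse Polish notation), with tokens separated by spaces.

Post-order on an expression tree gives postfix notation: for each operator, emit left operand, right operand, then the operator.

9 3 2 - + 6 * 6 7 + 9 - 1 4 * + 3 * -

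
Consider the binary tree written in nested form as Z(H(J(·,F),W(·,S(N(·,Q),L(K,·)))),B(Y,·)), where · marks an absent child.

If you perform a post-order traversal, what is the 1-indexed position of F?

Post-order visits the left subtree, then the right subtree, then the node.
At Z: go left to H.
  At H: go left to J.
    At J: no left child.
    At J: go right to F.
      F is a leaf — visit F.
    Visit J.
  At H: go right to W.
    At W: no left child.
    At W: go right to S.
      At S: go left to N.
        At N: no left child.
        At N: go right to Q.
          Q is a leaf — visit Q.
        Visit N.
      At S: go right to L.
        At L: go left to K.
          K is a leaf — visit K.
        At L: no right child.
        Visit L.
      Visit S.
    Visit W.
  Visit H.
At Z: go right to B.
  At B: go left to Y.
    Y is a leaf — visit Y.
  At B: no right child.
  Visit B.
Visit Z.
Full post-order sequence: F, J, Q, N, K, L, S, W, H, Y, B, Z.

1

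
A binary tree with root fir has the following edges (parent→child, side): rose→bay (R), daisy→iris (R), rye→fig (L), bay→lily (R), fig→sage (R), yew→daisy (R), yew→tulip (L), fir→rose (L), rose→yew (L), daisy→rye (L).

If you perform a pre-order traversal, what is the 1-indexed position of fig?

Pre-order visits the node, then its left subtree, then its right subtree.
Visit fir.
At fir: go left to rose.
  Visit rose.
  At rose: go left to yew.
    Visit yew.
    At yew: go left to tulip.
      tulip is a leaf — visit tulip.
    At yew: go right to daisy.
      Visit daisy.
      At daisy: go left to rye.
        Visit rye.
        At rye: go left to fig.
          Visit fig.
          At fig: no left child.
          At fig: go right to sage.
            sage is a leaf — visit sage.
        At rye: no right child.
      At daisy: go right to iris.
        iris is a leaf — visit iris.
  At rose: go right to bay.
    Visit bay.
    At bay: no left child.
    At bay: go right to lily.
      lily is a leaf — visit lily.
At fir: no right child.
Full pre-order sequence: fir, rose, yew, tulip, daisy, rye, fig, sage, iris, bay, lily.

7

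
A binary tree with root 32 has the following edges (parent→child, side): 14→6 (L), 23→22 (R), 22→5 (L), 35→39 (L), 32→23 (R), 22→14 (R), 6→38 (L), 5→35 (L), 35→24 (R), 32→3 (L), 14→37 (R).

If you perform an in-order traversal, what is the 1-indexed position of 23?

In-order visits the left subtree, then the node, then the right subtree.
At 32: go left to 3.
  3 is a leaf — visit 3.
Visit 32.
At 32: go right to 23.
  At 23: no left child.
  Visit 23.
  At 23: go right to 22.
    At 22: go left to 5.
      At 5: go left to 35.
        At 35: go left to 39.
          39 is a leaf — visit 39.
        Visit 35.
        At 35: go right to 24.
          24 is a leaf — visit 24.
      Visit 5.
      At 5: no right child.
    Visit 22.
    At 22: go right to 14.
      At 14: go left to 6.
        At 6: go left to 38.
          38 is a leaf — visit 38.
        Visit 6.
        At 6: no right child.
      Visit 14.
      At 14: go right to 37.
        37 is a leaf — visit 37.
Full in-order sequence: 3, 32, 23, 39, 35, 24, 5, 22, 38, 6, 14, 37.

3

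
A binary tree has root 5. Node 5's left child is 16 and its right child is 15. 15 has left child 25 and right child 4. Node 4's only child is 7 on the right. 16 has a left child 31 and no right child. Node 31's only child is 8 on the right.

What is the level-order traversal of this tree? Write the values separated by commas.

Level-order visits nodes level by level from the root, left to right within each level.
Level 0: 5
Level 1: 16, 15
Level 2: 31, 25, 4
Level 3: 8, 7

5, 16, 15, 31, 25, 4, 8, 7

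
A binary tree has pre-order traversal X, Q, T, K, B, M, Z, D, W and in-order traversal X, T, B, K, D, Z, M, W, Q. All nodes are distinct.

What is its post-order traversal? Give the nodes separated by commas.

The first element of pre-order is the root; it splits in-order into left and right subtrees.
Root X: left subtree has 0 nodes { }, right has 8 {T, B, K, D, Z, M, W, Q}.
  Root Q: left subtree has 7 nodes {T, B, K, D, Z, M, W}, right has 0 { }.
    Root T: left subtree has 0 nodes { }, right has 6 {B, K, D, Z, M, W}.
      Root K: left subtree has 1 node {B}, right has 4 {D, Z, M, W}.
        Root M: left subtree has 2 nodes {D, Z}, right has 1 {W}.
          Root Z: left subtree has 1 node {D}, right has 0 { }.

B, D, Z, W, M, K, T, Q, X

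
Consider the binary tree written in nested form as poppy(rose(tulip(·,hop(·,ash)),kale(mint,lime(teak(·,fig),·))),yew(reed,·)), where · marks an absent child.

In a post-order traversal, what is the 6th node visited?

teak

Post-order visits the left subtree, then the right subtree, then the node.
At poppy: go left to rose.
  At rose: go left to tulip.
    At tulip: no left child.
    At tulip: go right to hop.
      At hop: no left child.
      At hop: go right to ash.
        ash is a leaf — visit ash.
      Visit hop.
    Visit tulip.
  At rose: go right to kale.
    At kale: go left to mint.
      mint is a leaf — visit mint.
    At kale: go right to lime.
      At lime: go left to teak.
        At teak: no left child.
        At teak: go right to fig.
          fig is a leaf — visit fig.
        Visit teak.
      At lime: no right child.
      Visit lime.
    Visit kale.
  Visit rose.
At poppy: go right to yew.
  At yew: go left to reed.
    reed is a leaf — visit reed.
  At yew: no right child.
  Visit yew.
Visit poppy.
Full post-order sequence: ash, hop, tulip, mint, fig, teak, lime, kale, rose, reed, yew, poppy.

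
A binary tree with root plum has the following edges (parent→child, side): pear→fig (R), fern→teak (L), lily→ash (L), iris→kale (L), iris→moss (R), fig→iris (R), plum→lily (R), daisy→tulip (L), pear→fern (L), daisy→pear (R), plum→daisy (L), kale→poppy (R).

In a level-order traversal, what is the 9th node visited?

teak

Level-order visits nodes level by level from the root, left to right within each level.
Level 0: plum
Level 1: daisy, lily
Level 2: tulip, pear, ash
Level 3: fern, fig
Level 4: teak, iris
Level 5: kale, moss
Level 6: poppy
Full level-order sequence: plum, daisy, lily, tulip, pear, ash, fern, fig, teak, iris, kale, moss, poppy.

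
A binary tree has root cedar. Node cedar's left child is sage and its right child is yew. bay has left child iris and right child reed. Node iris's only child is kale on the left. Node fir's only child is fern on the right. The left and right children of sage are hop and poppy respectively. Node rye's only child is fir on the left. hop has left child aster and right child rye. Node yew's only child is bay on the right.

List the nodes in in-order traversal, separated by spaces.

aster hop fir fern rye sage poppy cedar yew kale iris bay reed

In-order visits the left subtree, then the node, then the right subtree.
At cedar: go left to sage.
  At sage: go left to hop.
    At hop: go left to aster.
      aster is a leaf — visit aster.
    Visit hop.
    At hop: go right to rye.
      At rye: go left to fir.
        At fir: no left child.
        Visit fir.
        At fir: go right to fern.
          fern is a leaf — visit fern.
      Visit rye.
      At rye: no right child.
  Visit sage.
  At sage: go right to poppy.
    poppy is a leaf — visit poppy.
Visit cedar.
At cedar: go right to yew.
  At yew: no left child.
  Visit yew.
  At yew: go right to bay.
    At bay: go left to iris.
      At iris: go left to kale.
        kale is a leaf — visit kale.
      Visit iris.
      At iris: no right child.
    Visit bay.
    At bay: go right to reed.
      reed is a leaf — visit reed.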